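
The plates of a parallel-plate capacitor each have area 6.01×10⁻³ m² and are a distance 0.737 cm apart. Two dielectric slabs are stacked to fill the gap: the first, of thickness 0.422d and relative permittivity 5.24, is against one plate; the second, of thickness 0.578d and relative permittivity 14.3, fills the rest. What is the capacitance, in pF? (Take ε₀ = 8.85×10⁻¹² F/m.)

59.7 pF

Stacked slabs ⇒ two capacitors in series, each with the full plate area.
C₁ = κ₁ε₀A/d₁ = 5.24 × 8.85×10⁻¹² × 6.01×10⁻³ / 3.11×10⁻³ = 8.96×10⁻¹¹ F.
C₂ = κ₂ε₀A/d₂ = 14.3 × 8.85×10⁻¹² × 6.01×10⁻³ / 4.26×10⁻³ = 1.79×10⁻¹⁰ F.
C = (1/C₁ + 1/C₂)⁻¹ = 5.97×10⁻¹¹ F.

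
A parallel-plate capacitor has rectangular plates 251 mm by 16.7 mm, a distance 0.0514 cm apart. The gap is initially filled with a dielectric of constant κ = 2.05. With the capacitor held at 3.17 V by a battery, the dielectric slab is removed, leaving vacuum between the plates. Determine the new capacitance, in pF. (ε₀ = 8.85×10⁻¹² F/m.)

A = 251 × 16.7 mm² = 4.19×10⁻³ m².
Initially C₁ = κε₀A/d = 2.05 × 8.85×10⁻¹² × 4.19×10⁻³ / 5.14×10⁻⁴ = 1.48×10⁻¹⁰ F.
C = κε₀A/d scales with κ, so C₂/C₁ = 1/κ = 1/2.05 = 0.488.
C₂ = 0.488 × 1.48×10⁻¹⁰ = 7.22×10⁻¹¹ F.

C ≈ 72.2 pF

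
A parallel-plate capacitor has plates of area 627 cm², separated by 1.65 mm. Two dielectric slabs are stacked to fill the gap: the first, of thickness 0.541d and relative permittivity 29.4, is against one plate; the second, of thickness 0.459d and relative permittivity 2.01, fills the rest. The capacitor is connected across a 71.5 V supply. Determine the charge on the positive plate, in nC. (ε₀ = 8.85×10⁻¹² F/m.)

97.4 nC

A = 627 cm² = 6.27×10⁻² m².
Stacked slabs ⇒ two capacitors in series, each with the full plate area.
C₁ = κ₁ε₀A/d₁ = 29.4 × 8.85×10⁻¹² × 6.27×10⁻² / 8.93×10⁻⁴ = 1.83×10⁻⁸ F.
C₂ = κ₂ε₀A/d₂ = 2.01 × 8.85×10⁻¹² × 6.27×10⁻² / 7.57×10⁻⁴ = 1.47×10⁻⁹ F.
C = (1/C₁ + 1/C₂)⁻¹ = 1.36×10⁻⁹ F.
Q = CV = 1.36×10⁻⁹ × 71.5 = 9.74×10⁻⁸ C.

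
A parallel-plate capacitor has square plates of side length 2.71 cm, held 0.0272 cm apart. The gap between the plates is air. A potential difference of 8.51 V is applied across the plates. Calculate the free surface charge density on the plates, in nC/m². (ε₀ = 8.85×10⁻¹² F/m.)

A = (2.71 cm)² = 7.34×10⁻⁴ m².
C = ε₀A/d = 8.85×10⁻¹² × 7.34×10⁻⁴ / 2.72×10⁻⁴ = 2.39×10⁻¹¹ F.
σ = Q/A = CV/A = 2.39×10⁻¹¹ × 8.51 / 7.34×10⁻⁴ = 2.77×10⁻⁷ C/m².

277 nC/m²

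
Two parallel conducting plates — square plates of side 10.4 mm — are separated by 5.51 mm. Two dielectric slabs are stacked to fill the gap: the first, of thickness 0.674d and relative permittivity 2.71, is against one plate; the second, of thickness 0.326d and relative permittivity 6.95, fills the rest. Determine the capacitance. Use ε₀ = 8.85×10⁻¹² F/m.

C ≈ 0.588 pF

A = (10.4 mm)² = 1.08×10⁻⁴ m².
Stacked slabs ⇒ two capacitors in series, each with the full plate area.
C₁ = κ₁ε₀A/d₁ = 2.71 × 8.85×10⁻¹² × 1.08×10⁻⁴ / 3.71×10⁻³ = 6.99×10⁻¹³ F.
C₂ = κ₂ε₀A/d₂ = 6.95 × 8.85×10⁻¹² × 1.08×10⁻⁴ / 1.80×10⁻³ = 3.70×10⁻¹² F.
C = (1/C₁ + 1/C₂)⁻¹ = 5.88×10⁻¹³ F.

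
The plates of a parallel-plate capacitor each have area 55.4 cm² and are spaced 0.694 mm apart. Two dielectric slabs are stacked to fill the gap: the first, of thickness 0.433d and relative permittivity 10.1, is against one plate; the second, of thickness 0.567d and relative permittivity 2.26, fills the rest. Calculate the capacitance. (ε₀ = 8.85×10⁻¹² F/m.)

A = 55.4 cm² = 5.54×10⁻³ m².
Stacked slabs ⇒ two capacitors in series, each with the full plate area.
C₁ = κ₁ε₀A/d₁ = 10.1 × 8.85×10⁻¹² × 5.54×10⁻³ / 3.01×10⁻⁴ = 1.65×10⁻⁹ F.
C₂ = κ₂ε₀A/d₂ = 2.26 × 8.85×10⁻¹² × 5.54×10⁻³ / 3.93×10⁻⁴ = 2.82×10⁻¹⁰ F.
C = (1/C₁ + 1/C₂)⁻¹ = 2.40×10⁻¹⁰ F.

C ≈ 240 pF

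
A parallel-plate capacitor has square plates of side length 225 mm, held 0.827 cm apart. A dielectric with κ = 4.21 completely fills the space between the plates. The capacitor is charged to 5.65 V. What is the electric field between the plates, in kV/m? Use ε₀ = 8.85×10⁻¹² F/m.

0.683 kV/m

E = V/d = 5.65 / 8.27×10⁻³ = 6.83×10² V/m.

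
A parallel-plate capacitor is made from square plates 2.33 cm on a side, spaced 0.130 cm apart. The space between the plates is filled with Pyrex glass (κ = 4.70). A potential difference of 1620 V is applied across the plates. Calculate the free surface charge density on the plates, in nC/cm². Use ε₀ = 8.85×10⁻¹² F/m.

A = (2.33 cm)² = 5.43×10⁻⁴ m².
C = κε₀A/d = 4.70 × 8.85×10⁻¹² × 5.43×10⁻⁴ / 1.30×10⁻³ = 1.74×10⁻¹¹ F.
σ = Q/A = CV/A = 1.74×10⁻¹¹ × 1620 / 5.43×10⁻⁴ = 5.18×10⁻⁵ C/m².

σ ≈ 5.18 nC/cm²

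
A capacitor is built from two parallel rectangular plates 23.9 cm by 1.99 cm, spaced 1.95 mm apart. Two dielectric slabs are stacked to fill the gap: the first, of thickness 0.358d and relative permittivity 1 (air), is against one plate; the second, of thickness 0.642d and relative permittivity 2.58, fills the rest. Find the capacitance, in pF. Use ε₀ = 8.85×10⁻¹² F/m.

A = 23.9 × 1.99 cm² = 4.76×10⁻³ m².
Stacked slabs ⇒ two capacitors in series, each with the full plate area.
C₁ = κ₁ε₀A/d₁ = 1.00 × 8.85×10⁻¹² × 4.76×10⁻³ / 6.98×10⁻⁴ = 6.03×10⁻¹¹ F.
C₂ = κ₂ε₀A/d₂ = 2.58 × 8.85×10⁻¹² × 4.76×10⁻³ / 1.25×10⁻³ = 8.67×10⁻¹¹ F.
C = (1/C₁ + 1/C₂)⁻¹ = 3.56×10⁻¹¹ F.

35.6 pF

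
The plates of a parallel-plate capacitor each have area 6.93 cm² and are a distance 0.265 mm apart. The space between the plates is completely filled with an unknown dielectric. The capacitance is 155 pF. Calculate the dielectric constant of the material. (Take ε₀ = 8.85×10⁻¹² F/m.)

6.70

A = 6.93 cm² = 6.93×10⁻⁴ m².
κ = Cd/(ε₀A) = 1.55×10⁻¹⁰ × 2.65×10⁻⁴ / (8.85×10⁻¹² × 6.93×10⁻⁴) = 6.70.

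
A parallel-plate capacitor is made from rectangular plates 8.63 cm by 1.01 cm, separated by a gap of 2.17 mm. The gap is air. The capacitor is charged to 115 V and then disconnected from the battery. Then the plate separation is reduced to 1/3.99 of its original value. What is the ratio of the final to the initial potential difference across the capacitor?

Isolated ⇒ Q is held fixed.
C₂ = 3.99 C₁ and V = Q/C, so V₂/V₁ = C₁/C₂ = 0.251.

0.251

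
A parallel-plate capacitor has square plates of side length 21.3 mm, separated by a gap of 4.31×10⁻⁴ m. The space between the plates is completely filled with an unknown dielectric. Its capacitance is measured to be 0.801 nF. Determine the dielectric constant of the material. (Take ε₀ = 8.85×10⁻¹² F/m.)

86.0

A = (21.3 mm)² = 4.54×10⁻⁴ m².
κ = Cd/(ε₀A) = 8.01×10⁻¹⁰ × 4.31×10⁻⁴ / (8.85×10⁻¹² × 4.54×10⁻⁴) = 86.0.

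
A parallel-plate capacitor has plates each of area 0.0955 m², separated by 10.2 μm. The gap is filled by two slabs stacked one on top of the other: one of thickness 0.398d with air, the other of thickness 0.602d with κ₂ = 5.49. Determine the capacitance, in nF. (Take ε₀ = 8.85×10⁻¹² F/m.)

C ≈ 163 nF

Stacked slabs ⇒ two capacitors in series, each with the full plate area.
C₁ = κ₁ε₀A/d₁ = 1.00 × 8.85×10⁻¹² × 9.55×10⁻² / 4.06×10⁻⁶ = 2.08×10⁻⁷ F.
C₂ = κ₂ε₀A/d₂ = 5.49 × 8.85×10⁻¹² × 9.55×10⁻² / 6.14×10⁻⁶ = 7.56×10⁻⁷ F.
C = (1/C₁ + 1/C₂)⁻¹ = 1.63×10⁻⁷ F.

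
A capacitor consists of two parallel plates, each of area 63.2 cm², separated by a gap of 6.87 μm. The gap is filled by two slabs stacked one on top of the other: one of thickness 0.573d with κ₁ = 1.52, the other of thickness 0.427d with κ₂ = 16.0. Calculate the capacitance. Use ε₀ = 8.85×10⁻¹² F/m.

20.2 nF

A = 63.2 cm² = 6.32×10⁻³ m².
Stacked slabs ⇒ two capacitors in series, each with the full plate area.
C₁ = κ₁ε₀A/d₁ = 1.52 × 8.85×10⁻¹² × 6.32×10⁻³ / 3.94×10⁻⁶ = 2.16×10⁻⁸ F.
C₂ = κ₂ε₀A/d₂ = 16.0 × 8.85×10⁻¹² × 6.32×10⁻³ / 2.93×10⁻⁶ = 3.05×10⁻⁷ F.
C = (1/C₁ + 1/C₂)⁻¹ = 2.02×10⁻⁸ F.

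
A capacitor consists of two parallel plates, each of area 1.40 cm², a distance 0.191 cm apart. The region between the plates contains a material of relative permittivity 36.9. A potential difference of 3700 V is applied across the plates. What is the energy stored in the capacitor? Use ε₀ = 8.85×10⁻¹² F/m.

164 μJ

A = 1.40 cm² = 1.40×10⁻⁴ m².
C = κε₀A/d = 36.9 × 8.85×10⁻¹² × 1.40×10⁻⁴ / 1.91×10⁻³ = 2.39×10⁻¹¹ F.
U = ½CV² = ½ × 2.39×10⁻¹¹ × (3700)² = 1.64×10⁻⁴ J.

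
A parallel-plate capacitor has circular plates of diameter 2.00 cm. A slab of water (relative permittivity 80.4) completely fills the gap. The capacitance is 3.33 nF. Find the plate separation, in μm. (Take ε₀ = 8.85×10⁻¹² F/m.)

67.1 μm

A = π(2.00/2 cm)² = 3.14×10⁻⁴ m².
d = κε₀A/C = 80.4 × 8.85×10⁻¹² × 3.14×10⁻⁴ / 3.33×10⁻⁹ = 6.71×10⁻⁵ m.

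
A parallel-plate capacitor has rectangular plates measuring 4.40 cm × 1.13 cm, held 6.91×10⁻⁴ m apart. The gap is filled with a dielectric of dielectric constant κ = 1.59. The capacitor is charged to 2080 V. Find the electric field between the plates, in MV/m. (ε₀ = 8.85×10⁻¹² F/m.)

E = V/d = 2080 / 6.91×10⁻⁴ = 3.01×10⁶ V/m.

3.01 MV/m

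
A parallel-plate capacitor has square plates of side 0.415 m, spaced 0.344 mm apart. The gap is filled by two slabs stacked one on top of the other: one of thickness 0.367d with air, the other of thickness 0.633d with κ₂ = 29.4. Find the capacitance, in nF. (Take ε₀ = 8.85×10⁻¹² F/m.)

11.4 nF

A = (0.415 m)² = 0.172 m².
Stacked slabs ⇒ two capacitors in series, each with the full plate area.
C₁ = κ₁ε₀A/d₁ = 1.00 × 8.85×10⁻¹² × 0.172 / 1.26×10⁻⁴ = 1.21×10⁻⁸ F.
C₂ = κ₂ε₀A/d₂ = 29.4 × 8.85×10⁻¹² × 0.172 / 2.18×10⁻⁴ = 2.06×10⁻⁷ F.
C = (1/C₁ + 1/C₂)⁻¹ = 1.14×10⁻⁸ F.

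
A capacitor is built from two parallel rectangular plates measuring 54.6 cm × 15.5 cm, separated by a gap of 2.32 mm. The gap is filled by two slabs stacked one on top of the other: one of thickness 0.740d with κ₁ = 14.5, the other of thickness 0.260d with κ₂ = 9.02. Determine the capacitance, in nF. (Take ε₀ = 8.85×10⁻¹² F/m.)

4.04 nF

A = 54.6 × 15.5 cm² = 8.46×10⁻² m².
Stacked slabs ⇒ two capacitors in series, each with the full plate area.
C₁ = κ₁ε₀A/d₁ = 14.5 × 8.85×10⁻¹² × 8.46×10⁻² / 1.72×10⁻³ = 6.33×10⁻⁹ F.
C₂ = κ₂ε₀A/d₂ = 9.02 × 8.85×10⁻¹² × 8.46×10⁻² / 6.03×10⁻⁴ = 1.12×10⁻⁸ F.
C = (1/C₁ + 1/C₂)⁻¹ = 4.04×10⁻⁹ F.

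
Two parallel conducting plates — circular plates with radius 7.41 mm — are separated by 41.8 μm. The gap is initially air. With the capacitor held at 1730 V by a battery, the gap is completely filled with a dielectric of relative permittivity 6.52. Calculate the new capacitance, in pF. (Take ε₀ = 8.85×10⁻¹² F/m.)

C ≈ 238 pF

A = π(7.41 mm)² = 1.72×10⁻⁴ m².
Initially C₁ = ε₀A/d = 8.85×10⁻¹² × 1.72×10⁻⁴ / 4.18×10⁻⁵ = 3.65×10⁻¹¹ F.
C = κε₀A/d scales with κ, so C₂/C₁ = κ = 6.52.
C₂ = 6.52 × 3.65×10⁻¹¹ = 2.38×10⁻¹⁰ F.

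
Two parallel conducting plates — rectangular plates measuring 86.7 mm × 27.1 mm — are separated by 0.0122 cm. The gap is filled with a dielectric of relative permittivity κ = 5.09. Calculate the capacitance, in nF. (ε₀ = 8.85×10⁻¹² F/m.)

A = 86.7 × 27.1 mm² = 2.35×10⁻³ m².
C = κε₀A/d = 5.09 × 8.85×10⁻¹² × 2.35×10⁻³ / 1.22×10⁻⁴ = 8.68×10⁻¹⁰ F.

C ≈ 0.868 nF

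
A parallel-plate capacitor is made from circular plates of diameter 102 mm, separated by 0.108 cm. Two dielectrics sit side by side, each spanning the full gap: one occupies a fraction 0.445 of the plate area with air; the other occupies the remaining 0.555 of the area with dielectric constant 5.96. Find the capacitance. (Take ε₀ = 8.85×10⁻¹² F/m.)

C ≈ 251 pF

A = π(102/2 mm)² = 8.17×10⁻³ m².
Side-by-side slabs ⇒ two capacitors in parallel, each spanning the full gap.
C₁ = κ₁ε₀A₁/d = 1.00 × 8.85×10⁻¹² × 3.64×10⁻³ / 1.08×10⁻³ = 2.98×10⁻¹¹ F.
C₂ = κ₂ε₀A₂/d = 5.96 × 8.85×10⁻¹² × 4.54×10⁻³ / 1.08×10⁻³ = 2.21×10⁻¹⁰ F.
C = C₁ + C₂ = 2.51×10⁻¹⁰ F.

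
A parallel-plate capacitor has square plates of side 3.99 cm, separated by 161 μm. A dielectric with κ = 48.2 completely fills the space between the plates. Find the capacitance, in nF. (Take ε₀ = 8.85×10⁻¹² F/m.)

A = (3.99 cm)² = 1.59×10⁻³ m².
C = κε₀A/d = 48.2 × 8.85×10⁻¹² × 1.59×10⁻³ / 1.61×10⁻⁴ = 4.22×10⁻⁹ F.

4.22 nF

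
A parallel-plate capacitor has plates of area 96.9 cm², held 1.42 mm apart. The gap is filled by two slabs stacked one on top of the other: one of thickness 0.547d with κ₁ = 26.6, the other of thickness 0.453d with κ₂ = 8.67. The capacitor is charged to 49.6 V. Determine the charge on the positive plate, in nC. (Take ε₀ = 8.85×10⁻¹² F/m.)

A = 96.9 cm² = 9.69×10⁻³ m².
Stacked slabs ⇒ two capacitors in series, each with the full plate area.
C₁ = κ₁ε₀A/d₁ = 26.6 × 8.85×10⁻¹² × 9.69×10⁻³ / 7.77×10⁻⁴ = 2.94×10⁻⁹ F.
C₂ = κ₂ε₀A/d₂ = 8.67 × 8.85×10⁻¹² × 9.69×10⁻³ / 6.43×10⁻⁴ = 1.16×10⁻⁹ F.
C = (1/C₁ + 1/C₂)⁻¹ = 8.29×10⁻¹⁰ F.
Q = CV = 8.29×10⁻¹⁰ × 49.6 = 4.11×10⁻⁸ C.

Q ≈ 41.1 nC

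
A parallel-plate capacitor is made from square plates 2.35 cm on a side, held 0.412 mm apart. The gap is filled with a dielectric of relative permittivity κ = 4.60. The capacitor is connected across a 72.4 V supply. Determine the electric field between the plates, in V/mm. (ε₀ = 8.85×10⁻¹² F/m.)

E = V/d = 72.4 / 4.12×10⁻⁴ = 1.76×10⁵ V/m.

176 V/mm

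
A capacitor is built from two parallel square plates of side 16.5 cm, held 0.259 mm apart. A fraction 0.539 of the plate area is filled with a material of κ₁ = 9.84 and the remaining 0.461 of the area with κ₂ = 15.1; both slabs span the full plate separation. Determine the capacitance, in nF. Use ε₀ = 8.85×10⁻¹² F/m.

C ≈ 11.4 nF

A = (16.5 cm)² = 2.72×10⁻² m².
Side-by-side slabs ⇒ two capacitors in parallel, each spanning the full gap.
C₁ = κ₁ε₀A₁/d = 9.84 × 8.85×10⁻¹² × 1.47×10⁻² / 2.59×10⁻⁴ = 4.93×10⁻⁹ F.
C₂ = κ₂ε₀A₂/d = 15.1 × 8.85×10⁻¹² × 1.26×10⁻² / 2.59×10⁻⁴ = 6.48×10⁻⁹ F.
C = C₁ + C₂ = 1.14×10⁻⁸ F.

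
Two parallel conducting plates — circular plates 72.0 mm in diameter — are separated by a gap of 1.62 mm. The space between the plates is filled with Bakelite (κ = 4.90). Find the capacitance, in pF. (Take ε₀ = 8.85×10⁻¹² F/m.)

A = π(72.0/2 mm)² = 4.07×10⁻³ m².
C = κε₀A/d = 4.90 × 8.85×10⁻¹² × 4.07×10⁻³ / 1.62×10⁻³ = 1.09×10⁻¹⁰ F.

109 pF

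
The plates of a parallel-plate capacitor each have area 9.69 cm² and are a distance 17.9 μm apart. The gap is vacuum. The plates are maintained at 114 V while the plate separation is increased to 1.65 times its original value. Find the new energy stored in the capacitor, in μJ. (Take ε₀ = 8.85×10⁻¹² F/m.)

A = 9.69 cm² = 9.69×10⁻⁴ m².
Initially C₁ = ε₀A/d = 8.85×10⁻¹² × 9.69×10⁻⁴ / 1.79×10⁻⁵ = 4.79×10⁻¹⁰ F.
U₁ = 3.11×10⁻⁶ J.
Battery connected ⇒ V is held fixed. C₂ = 0.606 C₁ and U = ½CV², so U₂/U₁ = C₂/C₁ = 0.606.
U₂ = 0.606 × 3.11×10⁻⁶ = 1.89×10⁻⁶ J.

U ≈ 1.89 μJ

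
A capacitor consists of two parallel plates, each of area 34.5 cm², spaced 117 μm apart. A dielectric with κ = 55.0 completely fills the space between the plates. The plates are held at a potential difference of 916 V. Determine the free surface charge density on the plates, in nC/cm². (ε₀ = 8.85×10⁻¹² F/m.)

381 nC/cm²

A = 34.5 cm² = 3.45×10⁻³ m².
C = κε₀A/d = 55.0 × 8.85×10⁻¹² × 3.45×10⁻³ / 1.17×10⁻⁴ = 1.44×10⁻⁸ F.
σ = Q/A = CV/A = 1.44×10⁻⁸ × 916 / 3.45×10⁻³ = 3.81×10⁻³ C/m².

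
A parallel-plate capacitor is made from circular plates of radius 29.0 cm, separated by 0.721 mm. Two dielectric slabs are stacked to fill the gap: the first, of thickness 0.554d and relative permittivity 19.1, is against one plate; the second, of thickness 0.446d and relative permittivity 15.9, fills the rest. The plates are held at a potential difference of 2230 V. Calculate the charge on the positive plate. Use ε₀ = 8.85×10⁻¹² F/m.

Q ≈ 127 μC

A = π(29.0 cm)² = 0.264 m².
Stacked slabs ⇒ two capacitors in series, each with the full plate area.
C₁ = κ₁ε₀A/d₁ = 19.1 × 8.85×10⁻¹² × 0.264 / 3.99×10⁻⁴ = 1.12×10⁻⁷ F.
C₂ = κ₂ε₀A/d₂ = 15.9 × 8.85×10⁻¹² × 0.264 / 3.22×10⁻⁴ = 1.16×10⁻⁷ F.
C = (1/C₁ + 1/C₂)⁻¹ = 5.68×10⁻⁸ F.
Q = CV = 5.68×10⁻⁸ × 2230 = 1.27×10⁻⁴ C.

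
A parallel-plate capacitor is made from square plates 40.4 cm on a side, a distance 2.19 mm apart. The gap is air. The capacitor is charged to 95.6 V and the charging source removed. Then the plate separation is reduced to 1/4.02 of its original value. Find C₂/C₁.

C = ε₀A/d scales as 1/d, so C₂/C₁ = d₁/d₂ = 4.02.

C₂/C₁ ≈ 4.02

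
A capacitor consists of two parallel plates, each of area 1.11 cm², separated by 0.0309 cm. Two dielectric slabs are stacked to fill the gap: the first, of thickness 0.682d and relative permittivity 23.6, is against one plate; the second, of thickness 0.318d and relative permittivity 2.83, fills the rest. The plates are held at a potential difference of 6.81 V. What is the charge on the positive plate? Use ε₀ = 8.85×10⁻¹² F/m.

A = 1.11 cm² = 1.11×10⁻⁴ m².
Stacked slabs ⇒ two capacitors in series, each with the full plate area.
C₁ = κ₁ε₀A/d₁ = 23.6 × 8.85×10⁻¹² × 1.11×10⁻⁴ / 2.11×10⁻⁴ = 1.10×10⁻¹⁰ F.
C₂ = κ₂ε₀A/d₂ = 2.83 × 8.85×10⁻¹² × 1.11×10⁻⁴ / 9.83×10⁻⁵ = 2.83×10⁻¹¹ F.
C = (1/C₁ + 1/C₂)⁻¹ = 2.25×10⁻¹¹ F.
Q = CV = 2.25×10⁻¹¹ × 6.81 = 1.53×10⁻¹⁰ C.

Q ≈ 153 pC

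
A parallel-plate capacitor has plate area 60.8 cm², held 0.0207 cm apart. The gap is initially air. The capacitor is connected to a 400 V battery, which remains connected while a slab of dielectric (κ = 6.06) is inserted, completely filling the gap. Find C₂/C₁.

C₂/C₁ ≈ 6.06

C = κε₀A/d scales with κ, so C₂/C₁ = κ = 6.06.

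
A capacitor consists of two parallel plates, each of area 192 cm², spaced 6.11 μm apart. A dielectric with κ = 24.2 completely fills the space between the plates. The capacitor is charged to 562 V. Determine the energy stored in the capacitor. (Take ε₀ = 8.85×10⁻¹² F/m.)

A = 192 cm² = 1.92×10⁻² m².
C = κε₀A/d = 24.2 × 8.85×10⁻¹² × 1.92×10⁻² / 6.11×10⁻⁶ = 6.73×10⁻⁷ F.
U = ½CV² = ½ × 6.73×10⁻⁷ × (562)² = 0.106 J.

106 mJ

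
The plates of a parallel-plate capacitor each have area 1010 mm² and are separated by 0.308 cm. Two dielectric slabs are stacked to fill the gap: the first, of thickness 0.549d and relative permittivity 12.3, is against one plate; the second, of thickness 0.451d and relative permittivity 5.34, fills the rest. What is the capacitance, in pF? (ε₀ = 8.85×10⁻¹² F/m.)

C ≈ 22.5 pF

A = 1010 mm² = 1.01×10⁻³ m².
Stacked slabs ⇒ two capacitors in series, each with the full plate area.
C₁ = κ₁ε₀A/d₁ = 12.3 × 8.85×10⁻¹² × 1.01×10⁻³ / 1.69×10⁻³ = 6.50×10⁻¹¹ F.
C₂ = κ₂ε₀A/d₂ = 5.34 × 8.85×10⁻¹² × 1.01×10⁻³ / 1.39×10⁻³ = 3.44×10⁻¹¹ F.
C = (1/C₁ + 1/C₂)⁻¹ = 2.25×10⁻¹¹ F.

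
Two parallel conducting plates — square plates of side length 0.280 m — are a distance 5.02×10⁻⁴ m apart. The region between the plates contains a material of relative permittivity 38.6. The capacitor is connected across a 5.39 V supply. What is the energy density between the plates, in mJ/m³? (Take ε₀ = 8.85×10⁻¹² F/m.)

19.7 mJ/m³

E = V/d = 5.39 / 5.02×10⁻⁴ = 1.07×10⁴ V/m.
u = ½κε₀E² = ½ × 38.6 × 8.85×10⁻¹² × (1.07×10⁴)² = 1.97×10⁻² J/m³.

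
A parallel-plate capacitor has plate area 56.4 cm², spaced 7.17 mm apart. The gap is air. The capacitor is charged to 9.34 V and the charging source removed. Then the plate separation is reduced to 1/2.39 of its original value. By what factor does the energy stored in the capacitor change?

Isolated ⇒ Q is held fixed.
C₂ = 2.39 C₁ and U = Q²/(2C), so U₂/U₁ = C₁/C₂ = 0.418.

0.418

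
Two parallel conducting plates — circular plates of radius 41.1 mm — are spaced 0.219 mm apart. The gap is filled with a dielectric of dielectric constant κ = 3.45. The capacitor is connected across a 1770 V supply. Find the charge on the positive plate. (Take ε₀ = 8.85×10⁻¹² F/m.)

Q ≈ 1.31 μC

A = π(41.1 mm)² = 5.31×10⁻³ m².
C = κε₀A/d = 3.45 × 8.85×10⁻¹² × 5.31×10⁻³ / 2.19×10⁻⁴ = 7.40×10⁻¹⁰ F.
Q = CV = 7.40×10⁻¹⁰ × 1770 = 1.31×10⁻⁶ C.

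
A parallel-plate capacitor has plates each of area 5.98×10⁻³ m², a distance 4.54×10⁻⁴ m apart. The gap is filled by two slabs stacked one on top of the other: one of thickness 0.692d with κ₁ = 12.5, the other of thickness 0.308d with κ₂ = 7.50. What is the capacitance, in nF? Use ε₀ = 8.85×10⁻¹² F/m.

C ≈ 1.21 nF

Stacked slabs ⇒ two capacitors in series, each with the full plate area.
C₁ = κ₁ε₀A/d₁ = 12.5 × 8.85×10⁻¹² × 5.98×10⁻³ / 3.14×10⁻⁴ = 2.11×10⁻⁹ F.
C₂ = κ₂ε₀A/d₂ = 7.50 × 8.85×10⁻¹² × 5.98×10⁻³ / 1.40×10⁻⁴ = 2.84×10⁻⁹ F.
C = (1/C₁ + 1/C₂)⁻¹ = 1.21×10⁻⁹ F.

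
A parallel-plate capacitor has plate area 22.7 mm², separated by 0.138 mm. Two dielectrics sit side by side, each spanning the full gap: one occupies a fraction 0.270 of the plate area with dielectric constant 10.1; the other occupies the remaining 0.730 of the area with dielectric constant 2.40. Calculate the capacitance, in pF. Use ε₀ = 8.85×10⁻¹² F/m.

C ≈ 6.52 pF

A = 22.7 mm² = 2.27×10⁻⁵ m².
Side-by-side slabs ⇒ two capacitors in parallel, each spanning the full gap.
C₁ = κ₁ε₀A₁/d = 10.1 × 8.85×10⁻¹² × 6.13×10⁻⁶ / 1.38×10⁻⁴ = 3.97×10⁻¹² F.
C₂ = κ₂ε₀A₂/d = 2.40 × 8.85×10⁻¹² × 1.66×10⁻⁵ / 1.38×10⁻⁴ = 2.55×10⁻¹² F.
C = C₁ + C₂ = 6.52×10⁻¹² F.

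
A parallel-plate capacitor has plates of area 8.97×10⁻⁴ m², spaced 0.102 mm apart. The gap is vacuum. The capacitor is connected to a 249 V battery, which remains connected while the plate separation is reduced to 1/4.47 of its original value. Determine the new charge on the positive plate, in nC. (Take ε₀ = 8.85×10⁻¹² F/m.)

Q ≈ 86.6 nC

Initially C₁ = ε₀A/d = 8.85×10⁻¹² × 8.97×10⁻⁴ / 1.02×10⁻⁴ = 7.78×10⁻¹¹ F.
Q₁ = 1.94×10⁻⁸ C.
Battery connected ⇒ V is held fixed. C₂ = 4.47 C₁ and Q = CV, so Q₂/Q₁ = C₂/C₁ = 4.47.
Q₂ = 4.47 × 1.94×10⁻⁸ = 8.66×10⁻⁸ C.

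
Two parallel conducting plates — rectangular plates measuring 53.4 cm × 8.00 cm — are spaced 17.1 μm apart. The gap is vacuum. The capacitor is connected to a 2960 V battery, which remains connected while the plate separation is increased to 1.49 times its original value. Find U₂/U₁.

Battery connected ⇒ V is held fixed.
C₂ = 0.671 C₁ and U = ½CV², so U₂/U₁ = C₂/C₁ = 0.671.

U₂/U₁ ≈ 0.671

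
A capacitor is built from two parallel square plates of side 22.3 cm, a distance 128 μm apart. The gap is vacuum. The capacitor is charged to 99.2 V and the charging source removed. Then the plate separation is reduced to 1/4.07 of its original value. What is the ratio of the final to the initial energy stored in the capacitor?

U₂/U₁ ≈ 0.246

Isolated ⇒ Q is held fixed.
C₂ = 4.07 C₁ and U = Q²/(2C), so U₂/U₁ = C₁/C₂ = 0.246.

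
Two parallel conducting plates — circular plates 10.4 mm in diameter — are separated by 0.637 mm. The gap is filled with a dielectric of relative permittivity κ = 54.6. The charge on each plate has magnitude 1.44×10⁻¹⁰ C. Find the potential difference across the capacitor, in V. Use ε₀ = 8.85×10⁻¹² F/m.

A = π(10.4/2 mm)² = 8.49×10⁻⁵ m².
C = κε₀A/d = 54.6 × 8.85×10⁻¹² × 8.49×10⁻⁵ / 6.37×10⁻⁴ = 6.44×10⁻¹¹ F.
V = Q/C = 1.44×10⁻¹⁰ / 6.44×10⁻¹¹ = 2.23 V.

V ≈ 2.23 V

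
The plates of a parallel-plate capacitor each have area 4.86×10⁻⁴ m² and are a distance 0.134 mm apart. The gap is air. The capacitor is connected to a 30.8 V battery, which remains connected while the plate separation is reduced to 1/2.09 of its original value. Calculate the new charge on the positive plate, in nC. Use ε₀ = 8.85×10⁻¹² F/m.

Q ≈ 2.07 nC

Initially C₁ = ε₀A/d = 8.85×10⁻¹² × 4.86×10⁻⁴ / 1.34×10⁻⁴ = 3.21×10⁻¹¹ F.
Q₁ = 9.89×10⁻¹⁰ C.
Battery connected ⇒ V is held fixed. C₂ = 2.09 C₁ and Q = CV, so Q₂/Q₁ = C₂/C₁ = 2.09.
Q₂ = 2.09 × 9.89×10⁻¹⁰ = 2.07×10⁻⁹ C.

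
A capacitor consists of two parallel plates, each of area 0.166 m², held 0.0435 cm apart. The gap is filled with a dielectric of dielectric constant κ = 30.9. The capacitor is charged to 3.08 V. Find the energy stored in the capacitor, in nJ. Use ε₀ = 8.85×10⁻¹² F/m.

C = κε₀A/d = 30.9 × 8.85×10⁻¹² × 0.166 / 4.35×10⁻⁴ = 1.04×10⁻⁷ F.
U = ½CV² = ½ × 1.04×10⁻⁷ × (3.08)² = 4.95×10⁻⁷ J.

U ≈ 495 nJ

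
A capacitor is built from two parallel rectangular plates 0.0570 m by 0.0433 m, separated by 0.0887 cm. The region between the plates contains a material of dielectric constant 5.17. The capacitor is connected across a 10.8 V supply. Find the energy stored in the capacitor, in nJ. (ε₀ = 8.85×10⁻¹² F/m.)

U ≈ 7.42 nJ

A = 0.0570 × 0.0433 m² = 2.47×10⁻³ m².
C = κε₀A/d = 5.17 × 8.85×10⁻¹² × 2.47×10⁻³ / 8.87×10⁻⁴ = 1.27×10⁻¹⁰ F.
U = ½CV² = ½ × 1.27×10⁻¹⁰ × (10.8)² = 7.42×10⁻⁹ J.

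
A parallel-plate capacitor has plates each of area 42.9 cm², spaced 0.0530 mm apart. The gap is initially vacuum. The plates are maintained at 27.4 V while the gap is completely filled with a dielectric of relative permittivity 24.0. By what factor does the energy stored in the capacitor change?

24.0

Battery connected ⇒ V is held fixed.
C₂ = 24.0 C₁ and U = ½CV², so U₂/U₁ = C₂/C₁ = 24.0.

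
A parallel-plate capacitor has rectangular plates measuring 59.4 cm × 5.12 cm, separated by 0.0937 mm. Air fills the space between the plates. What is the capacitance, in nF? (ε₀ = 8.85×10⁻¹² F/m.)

A = 59.4 × 5.12 cm² = 3.04×10⁻² m².
C = ε₀A/d = 8.85×10⁻¹² × 3.04×10⁻² / 9.37×10⁻⁵ = 2.87×10⁻⁹ F.

2.87 nF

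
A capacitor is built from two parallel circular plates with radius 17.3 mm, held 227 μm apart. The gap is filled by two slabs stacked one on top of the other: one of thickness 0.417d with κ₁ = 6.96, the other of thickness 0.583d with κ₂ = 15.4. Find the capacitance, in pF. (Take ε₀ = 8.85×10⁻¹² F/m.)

C ≈ 375 pF

A = π(17.3 mm)² = 9.40×10⁻⁴ m².
Stacked slabs ⇒ two capacitors in series, each with the full plate area.
C₁ = κ₁ε₀A/d₁ = 6.96 × 8.85×10⁻¹² × 9.40×10⁻⁴ / 9.47×10⁻⁵ = 6.12×10⁻¹⁰ F.
C₂ = κ₂ε₀A/d₂ = 15.4 × 8.85×10⁻¹² × 9.40×10⁻⁴ / 1.32×10⁻⁴ = 9.68×10⁻¹⁰ F.
C = (1/C₁ + 1/C₂)⁻¹ = 3.75×10⁻¹⁰ F.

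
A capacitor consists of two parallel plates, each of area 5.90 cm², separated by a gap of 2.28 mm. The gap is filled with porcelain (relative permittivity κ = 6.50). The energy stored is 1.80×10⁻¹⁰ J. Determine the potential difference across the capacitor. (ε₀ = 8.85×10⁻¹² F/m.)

A = 5.90 cm² = 5.90×10⁻⁴ m².
C = κε₀A/d = 6.50 × 8.85×10⁻¹² × 5.90×10⁻⁴ / 2.28×10⁻³ = 1.49×10⁻¹¹ F.
V = √(2U/C) = √(2 × 1.80×10⁻¹⁰ / 1.49×10⁻¹¹) = 4.92 V.

4.92 V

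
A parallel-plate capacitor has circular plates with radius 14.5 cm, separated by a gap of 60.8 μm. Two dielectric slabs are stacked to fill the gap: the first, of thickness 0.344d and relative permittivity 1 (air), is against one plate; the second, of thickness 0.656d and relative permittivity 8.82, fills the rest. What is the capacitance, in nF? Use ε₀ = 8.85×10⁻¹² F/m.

23.0 nF

A = π(14.5 cm)² = 6.61×10⁻² m².
Stacked slabs ⇒ two capacitors in series, each with the full plate area.
C₁ = κ₁ε₀A/d₁ = 1.00 × 8.85×10⁻¹² × 6.61×10⁻² / 2.09×10⁻⁵ = 2.79×10⁻⁸ F.
C₂ = κ₂ε₀A/d₂ = 8.82 × 8.85×10⁻¹² × 6.61×10⁻² / 3.99×10⁻⁵ = 1.29×10⁻⁷ F.
C = (1/C₁ + 1/C₂)⁻¹ = 2.30×10⁻⁸ F.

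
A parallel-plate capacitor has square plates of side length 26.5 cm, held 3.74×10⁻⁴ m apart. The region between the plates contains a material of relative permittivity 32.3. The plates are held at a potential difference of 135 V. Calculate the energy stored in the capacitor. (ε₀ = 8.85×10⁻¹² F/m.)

489 μJ

A = (26.5 cm)² = 7.02×10⁻² m².
C = κε₀A/d = 32.3 × 8.85×10⁻¹² × 7.02×10⁻² / 3.74×10⁻⁴ = 5.37×10⁻⁸ F.
U = ½CV² = ½ × 5.37×10⁻⁸ × (135)² = 4.89×10⁻⁴ J.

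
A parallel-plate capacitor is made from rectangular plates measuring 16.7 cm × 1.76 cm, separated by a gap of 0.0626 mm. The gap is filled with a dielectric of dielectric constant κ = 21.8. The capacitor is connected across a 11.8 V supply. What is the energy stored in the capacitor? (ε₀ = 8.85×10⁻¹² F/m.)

A = 16.7 × 1.76 cm² = 2.94×10⁻³ m².
C = κε₀A/d = 21.8 × 8.85×10⁻¹² × 2.94×10⁻³ / 6.26×10⁻⁵ = 9.06×10⁻⁹ F.
U = ½CV² = ½ × 9.06×10⁻⁹ × (11.8)² = 6.31×10⁻⁷ J.

U ≈ 0.631 μJ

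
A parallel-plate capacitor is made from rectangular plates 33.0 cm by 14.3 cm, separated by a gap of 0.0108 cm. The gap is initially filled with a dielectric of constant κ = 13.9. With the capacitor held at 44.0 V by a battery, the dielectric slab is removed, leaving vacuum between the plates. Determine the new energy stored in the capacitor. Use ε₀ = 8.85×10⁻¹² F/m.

A = 33.0 × 14.3 cm² = 4.72×10⁻² m².
Initially C₁ = κε₀A/d = 13.9 × 8.85×10⁻¹² × 4.72×10⁻² / 1.08×10⁻⁴ = 5.38×10⁻⁸ F.
U₁ = 5.20×10⁻⁵ J.
Battery connected ⇒ V is held fixed. C₂ = 0.0719 C₁ and U = ½CV², so U₂/U₁ = C₂/C₁ = 0.0719.
U₂ = 0.0719 × 5.20×10⁻⁵ = 3.74×10⁻⁶ J.

U ≈ 3.74 μJ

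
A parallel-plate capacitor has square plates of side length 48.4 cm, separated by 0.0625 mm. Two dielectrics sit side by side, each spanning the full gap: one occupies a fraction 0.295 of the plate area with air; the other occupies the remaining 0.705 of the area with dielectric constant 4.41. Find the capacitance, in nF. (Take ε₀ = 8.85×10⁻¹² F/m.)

C ≈ 113 nF

A = (48.4 cm)² = 0.234 m².
Side-by-side slabs ⇒ two capacitors in parallel, each spanning the full gap.
C₁ = κ₁ε₀A₁/d = 1.00 × 8.85×10⁻¹² × 6.91×10⁻² / 6.25×10⁻⁵ = 9.79×10⁻⁹ F.
C₂ = κ₂ε₀A₂/d = 4.41 × 8.85×10⁻¹² × 0.165 / 6.25×10⁻⁵ = 1.03×10⁻⁷ F.
C = C₁ + C₂ = 1.13×10⁻⁷ F.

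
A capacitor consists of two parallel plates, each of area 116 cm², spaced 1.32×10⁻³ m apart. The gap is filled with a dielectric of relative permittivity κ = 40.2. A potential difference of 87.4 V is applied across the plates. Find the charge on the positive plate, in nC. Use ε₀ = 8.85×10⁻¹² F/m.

Q ≈ 273 nC

A = 116 cm² = 1.16×10⁻² m².
C = κε₀A/d = 40.2 × 8.85×10⁻¹² × 1.16×10⁻² / 1.32×10⁻³ = 3.13×10⁻⁹ F.
Q = CV = 3.13×10⁻⁹ × 87.4 = 2.73×10⁻⁷ C.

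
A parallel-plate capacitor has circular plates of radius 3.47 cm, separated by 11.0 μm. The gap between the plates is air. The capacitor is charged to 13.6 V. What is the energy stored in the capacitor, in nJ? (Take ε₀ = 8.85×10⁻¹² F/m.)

281 nJ

A = π(3.47 cm)² = 3.78×10⁻³ m².
C = ε₀A/d = 8.85×10⁻¹² × 3.78×10⁻³ / 1.10×10⁻⁵ = 3.04×10⁻⁹ F.
U = ½CV² = ½ × 3.04×10⁻⁹ × (13.6)² = 2.81×10⁻⁷ J.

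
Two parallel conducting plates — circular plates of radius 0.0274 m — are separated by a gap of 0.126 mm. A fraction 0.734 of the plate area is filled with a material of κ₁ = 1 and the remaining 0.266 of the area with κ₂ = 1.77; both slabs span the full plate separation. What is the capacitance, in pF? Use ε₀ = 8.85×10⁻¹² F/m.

A = π(0.0274 m)² = 2.36×10⁻³ m².
Side-by-side slabs ⇒ two capacitors in parallel, each spanning the full gap.
C₁ = κ₁ε₀A₁/d = 1.00 × 8.85×10⁻¹² × 1.73×10⁻³ / 1.26×10⁻⁴ = 1.22×10⁻¹⁰ F.
C₂ = κ₂ε₀A₂/d = 1.77 × 8.85×10⁻¹² × 6.27×10⁻⁴ / 1.26×10⁻⁴ = 7.80×10⁻¹¹ F.
C = C₁ + C₂ = 2.00×10⁻¹⁰ F.

200 pF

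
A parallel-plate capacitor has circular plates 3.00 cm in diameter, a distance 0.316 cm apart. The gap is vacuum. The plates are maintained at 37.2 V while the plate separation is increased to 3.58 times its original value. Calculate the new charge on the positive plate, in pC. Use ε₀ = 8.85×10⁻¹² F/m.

A = π(3.00/2 cm)² = 7.07×10⁻⁴ m².
Initially C₁ = ε₀A/d = 8.85×10⁻¹² × 7.07×10⁻⁴ / 3.16×10⁻³ = 1.98×10⁻¹² F.
Q₁ = 7.36×10⁻¹¹ C.
Battery connected ⇒ V is held fixed. C₂ = 0.279 C₁ and Q = CV, so Q₂/Q₁ = C₂/C₁ = 0.279.
Q₂ = 0.279 × 7.36×10⁻¹¹ = 2.06×10⁻¹¹ C.

20.6 pC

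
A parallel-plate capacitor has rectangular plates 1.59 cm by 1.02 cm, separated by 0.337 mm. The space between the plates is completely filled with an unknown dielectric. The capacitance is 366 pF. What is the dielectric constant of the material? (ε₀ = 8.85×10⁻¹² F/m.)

85.9

A = 1.59 × 1.02 cm² = 1.62×10⁻⁴ m².
κ = Cd/(ε₀A) = 3.66×10⁻¹⁰ × 3.37×10⁻⁴ / (8.85×10⁻¹² × 1.62×10⁻⁴) = 85.9.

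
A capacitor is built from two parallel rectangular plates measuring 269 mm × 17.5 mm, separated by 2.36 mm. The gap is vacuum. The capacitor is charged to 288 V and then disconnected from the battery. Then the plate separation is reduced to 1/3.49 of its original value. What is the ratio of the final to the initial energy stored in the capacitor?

U₂/U₁ ≈ 0.287

Isolated ⇒ Q is held fixed.
C₂ = 3.49 C₁ and U = Q²/(2C), so U₂/U₁ = C₁/C₂ = 0.287.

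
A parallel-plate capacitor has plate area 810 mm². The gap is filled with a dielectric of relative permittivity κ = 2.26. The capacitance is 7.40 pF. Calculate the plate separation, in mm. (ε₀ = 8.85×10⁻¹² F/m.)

2.19 mm

A = 810 mm² = 8.10×10⁻⁴ m².
d = κε₀A/C = 2.26 × 8.85×10⁻¹² × 8.10×10⁻⁴ / 7.40×10⁻¹² = 2.19×10⁻³ m.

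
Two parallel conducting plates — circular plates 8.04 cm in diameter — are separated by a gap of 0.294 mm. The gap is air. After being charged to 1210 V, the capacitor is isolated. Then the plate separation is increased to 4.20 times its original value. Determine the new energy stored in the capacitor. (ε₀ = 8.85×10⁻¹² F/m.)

470 μJ

A = π(8.04/2 cm)² = 5.08×10⁻³ m².
Initially C₁ = ε₀A/d = 8.85×10⁻¹² × 5.08×10⁻³ / 2.94×10⁻⁴ = 1.53×10⁻¹⁰ F.
U₁ = 1.12×10⁻⁴ J.
Isolated ⇒ Q is held fixed. C₂ = 0.238 C₁ and U = Q²/(2C), so U₂/U₁ = C₁/C₂ = 4.20.
U₂ = 4.20 × 1.12×10⁻⁴ = 4.70×10⁻⁴ J.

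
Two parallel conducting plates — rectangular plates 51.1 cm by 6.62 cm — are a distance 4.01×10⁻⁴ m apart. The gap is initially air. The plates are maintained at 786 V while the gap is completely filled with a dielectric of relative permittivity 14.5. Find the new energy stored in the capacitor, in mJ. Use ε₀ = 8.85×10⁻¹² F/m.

U ≈ 3.34 mJ

A = 51.1 × 6.62 cm² = 3.38×10⁻² m².
Initially C₁ = ε₀A/d = 8.85×10⁻¹² × 3.38×10⁻² / 4.01×10⁻⁴ = 7.47×10⁻¹⁰ F.
U₁ = 2.31×10⁻⁴ J.
Battery connected ⇒ V is held fixed. C₂ = 14.5 C₁ and U = ½CV², so U₂/U₁ = C₂/C₁ = 14.5.
U₂ = 14.5 × 2.31×10⁻⁴ = 3.34×10⁻³ J.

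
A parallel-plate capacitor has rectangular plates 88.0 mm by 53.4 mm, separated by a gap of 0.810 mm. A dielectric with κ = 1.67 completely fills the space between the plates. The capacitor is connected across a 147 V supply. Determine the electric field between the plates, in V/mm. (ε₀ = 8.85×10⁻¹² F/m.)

E ≈ 181 V/mm

E = V/d = 147 / 8.10×10⁻⁴ = 1.81×10⁵ V/m.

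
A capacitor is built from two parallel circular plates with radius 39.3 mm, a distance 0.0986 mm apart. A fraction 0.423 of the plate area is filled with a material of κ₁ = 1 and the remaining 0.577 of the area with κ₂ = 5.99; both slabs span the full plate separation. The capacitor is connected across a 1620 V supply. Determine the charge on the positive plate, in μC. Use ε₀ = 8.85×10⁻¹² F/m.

A = π(39.3 mm)² = 4.85×10⁻³ m².
Side-by-side slabs ⇒ two capacitors in parallel, each spanning the full gap.
C₁ = κ₁ε₀A₁/d = 1.00 × 8.85×10⁻¹² × 2.05×10⁻³ / 9.86×10⁻⁵ = 1.84×10⁻¹⁰ F.
C₂ = κ₂ε₀A₂/d = 5.99 × 8.85×10⁻¹² × 2.80×10⁻³ / 9.86×10⁻⁵ = 1.51×10⁻⁹ F.
C = C₁ + C₂ = 1.69×10⁻⁹ F.
Q = CV = 1.69×10⁻⁹ × 1620 = 2.74×10⁻⁶ C.

2.74 μC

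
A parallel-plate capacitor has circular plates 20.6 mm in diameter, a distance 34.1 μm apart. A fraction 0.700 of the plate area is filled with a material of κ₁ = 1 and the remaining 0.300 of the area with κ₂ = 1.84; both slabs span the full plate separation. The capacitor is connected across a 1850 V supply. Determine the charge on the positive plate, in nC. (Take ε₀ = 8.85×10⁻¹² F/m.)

A = π(20.6/2 mm)² = 3.33×10⁻⁴ m².
Side-by-side slabs ⇒ two capacitors in parallel, each spanning the full gap.
C₁ = κ₁ε₀A₁/d = 1.00 × 8.85×10⁻¹² × 2.33×10⁻⁴ / 3.41×10⁻⁵ = 6.05×10⁻¹¹ F.
C₂ = κ₂ε₀A₂/d = 1.84 × 8.85×10⁻¹² × 10.00×10⁻⁵ / 3.41×10⁻⁵ = 4.77×10⁻¹¹ F.
C = C₁ + C₂ = 1.08×10⁻¹⁰ F.
Q = CV = 1.08×10⁻¹⁰ × 1850 = 2.00×10⁻⁷ C.

200 nC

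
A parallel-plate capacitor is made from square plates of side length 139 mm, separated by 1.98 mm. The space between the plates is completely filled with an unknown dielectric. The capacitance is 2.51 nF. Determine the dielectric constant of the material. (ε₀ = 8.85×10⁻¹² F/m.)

A = (139 mm)² = 1.93×10⁻² m².
κ = Cd/(ε₀A) = 2.51×10⁻⁹ × 1.98×10⁻³ / (8.85×10⁻¹² × 1.93×10⁻²) = 29.1.

κ ≈ 29.1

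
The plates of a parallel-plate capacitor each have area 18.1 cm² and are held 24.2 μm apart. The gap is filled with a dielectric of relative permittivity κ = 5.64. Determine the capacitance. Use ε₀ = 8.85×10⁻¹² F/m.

A = 18.1 cm² = 1.81×10⁻³ m².
C = κε₀A/d = 5.64 × 8.85×10⁻¹² × 1.81×10⁻³ / 2.42×10⁻⁵ = 3.73×10⁻⁹ F.

3.73 nF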